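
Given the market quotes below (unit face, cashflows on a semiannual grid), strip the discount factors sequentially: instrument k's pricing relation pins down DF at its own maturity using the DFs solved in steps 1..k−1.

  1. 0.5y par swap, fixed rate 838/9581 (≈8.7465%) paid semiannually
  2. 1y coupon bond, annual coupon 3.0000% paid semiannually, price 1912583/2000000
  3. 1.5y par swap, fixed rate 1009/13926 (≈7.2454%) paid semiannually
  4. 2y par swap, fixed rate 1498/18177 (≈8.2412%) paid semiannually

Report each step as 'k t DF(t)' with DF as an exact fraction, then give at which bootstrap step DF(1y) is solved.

step 1 [0.5y] swap r/2=419/9581: DF=(1 − 419/9581·(0))/(1+419/9581) = 9581/10000 ≈ 0.958100
step 2 [1y] bond c/2=3/200: DF=(1912583/2000000 − 3/200·(0.958100))/(1+3/200) = 116/125 ≈ 0.928000
step 3 [1.5y] swap r/2=1009/27852: DF=(1 − 1009/27852·(0.958100+0.928000))/(1+1009/27852) = 8991/10000 ≈ 0.899100
step 4 [2y] swap r/2=749/18177: DF=(1 − 749/18177·(0.958100+0.928000+0.899100))/(1+749/18177) = 4251/5000 ≈ 0.850200

1 1/2 9581/10000
2 1 116/125
3 3/2 8991/10000
4 2 4251/5000
DF(1y) is solved at step 2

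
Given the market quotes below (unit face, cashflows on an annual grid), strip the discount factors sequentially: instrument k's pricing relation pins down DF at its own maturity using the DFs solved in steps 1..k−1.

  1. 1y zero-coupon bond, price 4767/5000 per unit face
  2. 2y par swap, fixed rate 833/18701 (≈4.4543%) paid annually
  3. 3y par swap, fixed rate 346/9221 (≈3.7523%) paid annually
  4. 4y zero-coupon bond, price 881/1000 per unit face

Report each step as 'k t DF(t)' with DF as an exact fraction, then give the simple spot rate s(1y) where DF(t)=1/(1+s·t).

step 1 [1y] zero: DF = P = 4767/5000 ≈ 0.953400
step 2 [2y] swap r/1=833/18701: DF=(1 − 833/18701·(0.953400))/(1+833/18701) = 9167/10000 ≈ 0.916700
step 3 [3y] swap r/1=346/9221: DF=(1 − 346/9221·(0.953400+0.916700))/(1+346/9221) = 4481/5000 ≈ 0.896200
step 4 [4y] zero: DF = P = 881/1000 ≈ 0.881000

1 1 4767/5000
2 2 9167/10000
3 3 4481/5000
4 4 881/1000
s(1y) = (1/(4767/5000) − 1)/(1) = 233/4767 ≈ 4.8878%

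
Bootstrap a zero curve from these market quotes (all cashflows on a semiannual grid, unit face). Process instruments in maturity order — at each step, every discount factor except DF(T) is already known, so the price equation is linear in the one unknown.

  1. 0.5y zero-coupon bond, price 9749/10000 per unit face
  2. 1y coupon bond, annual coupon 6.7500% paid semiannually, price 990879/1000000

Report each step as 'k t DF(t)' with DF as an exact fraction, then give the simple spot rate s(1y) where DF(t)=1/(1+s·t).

1 1/2 9749/10000
2 1 9267/10000
s(1y) = (1/(9267/10000) − 1)/(1) = 733/9267 ≈ 7.9098%

step 1 [0.5y] zero: DF = P = 9749/10000 ≈ 0.974900
step 2 [1y] bond c/2=27/800: DF=(990879/1000000 − 27/800·(0.974900))/(1+27/800) = 9267/10000 ≈ 0.926700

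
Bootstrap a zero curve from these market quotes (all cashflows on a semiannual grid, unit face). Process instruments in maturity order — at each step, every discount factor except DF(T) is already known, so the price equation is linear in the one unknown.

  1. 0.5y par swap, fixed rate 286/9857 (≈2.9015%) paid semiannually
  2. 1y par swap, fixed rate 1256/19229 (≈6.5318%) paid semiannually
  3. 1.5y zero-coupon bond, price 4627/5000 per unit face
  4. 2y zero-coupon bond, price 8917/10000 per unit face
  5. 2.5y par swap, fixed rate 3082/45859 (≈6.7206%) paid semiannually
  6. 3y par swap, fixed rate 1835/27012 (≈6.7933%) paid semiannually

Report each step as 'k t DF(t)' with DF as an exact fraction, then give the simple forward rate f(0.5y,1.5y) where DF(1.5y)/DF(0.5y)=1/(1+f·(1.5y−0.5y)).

step 1 [0.5y] swap r/2=143/9857: DF=(1 − 143/9857·(0))/(1+143/9857) = 9857/10000 ≈ 0.985700
step 2 [1y] swap r/2=628/19229: DF=(1 − 628/19229·(0.985700))/(1+628/19229) = 2343/2500 ≈ 0.937200
step 3 [1.5y] zero: DF = P = 4627/5000 ≈ 0.925400
step 4 [2y] zero: DF = P = 8917/10000 ≈ 0.891700
step 5 [2.5y] swap r/2=1541/45859: DF=(1 − 1541/45859·(0.985700+0.937200+0.925400+0.891700))/(1+1541/45859) = 8459/10000 ≈ 0.845900
step 6 [3y] swap r/2=1835/54024: DF=(1 − 1835/54024·(0.985700+0.937200+0.925400+0.891700+0.845900))/(1+1835/54024) = 1633/2000 ≈ 0.816500

1 1/2 9857/10000
2 1 2343/2500
3 3/2 4627/5000
4 2 8917/10000
5 5/2 8459/10000
6 3 1633/2000
f(0.5y,1.5y) = ((9857/10000)/(4627/5000) − 1)/(1) = 603/9254 ≈ 6.5161%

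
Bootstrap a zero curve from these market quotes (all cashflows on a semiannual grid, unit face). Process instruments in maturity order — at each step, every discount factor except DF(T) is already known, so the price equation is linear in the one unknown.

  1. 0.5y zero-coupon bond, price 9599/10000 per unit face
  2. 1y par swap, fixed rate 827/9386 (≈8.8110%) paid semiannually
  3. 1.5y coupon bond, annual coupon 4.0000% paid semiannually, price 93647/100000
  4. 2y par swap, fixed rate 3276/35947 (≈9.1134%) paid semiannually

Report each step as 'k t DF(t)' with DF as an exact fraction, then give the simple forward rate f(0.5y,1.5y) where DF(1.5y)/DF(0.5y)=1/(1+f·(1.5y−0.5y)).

step 1 [0.5y] zero: DF = P = 9599/10000 ≈ 0.959900
step 2 [1y] swap r/2=827/18772: DF=(1 − 827/18772·(0.959900))/(1+827/18772) = 9173/10000 ≈ 0.917300
step 3 [1.5y] bond c/2=1/50: DF=(93647/100000 − 1/50·(0.959900+0.917300))/(1+1/50) = 8813/10000 ≈ 0.881300
step 4 [2y] swap r/2=1638/35947: DF=(1 − 1638/35947·(0.959900+0.917300+0.881300))/(1+1638/35947) = 4181/5000 ≈ 0.836200

1 1/2 9599/10000
2 1 9173/10000
3 3/2 8813/10000
4 2 4181/5000
f(0.5y,1.5y) = ((9599/10000)/(8813/10000) − 1)/(1) = 786/8813 ≈ 8.9186%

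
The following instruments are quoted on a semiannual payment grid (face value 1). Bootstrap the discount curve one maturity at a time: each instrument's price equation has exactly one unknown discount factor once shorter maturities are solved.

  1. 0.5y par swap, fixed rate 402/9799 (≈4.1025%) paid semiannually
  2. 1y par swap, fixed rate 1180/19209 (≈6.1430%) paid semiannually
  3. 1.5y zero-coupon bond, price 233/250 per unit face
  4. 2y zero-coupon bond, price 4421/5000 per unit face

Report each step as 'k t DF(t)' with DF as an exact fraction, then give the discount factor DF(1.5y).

1 1/2 9799/10000
2 1 941/1000
3 3/2 233/250
4 2 4421/5000
DF(1.5y) = 233/250 ≈ 0.932000

step 1 [0.5y] swap r/2=201/9799: DF=(1 − 201/9799·(0))/(1+201/9799) = 9799/10000 ≈ 0.979900
step 2 [1y] swap r/2=590/19209: DF=(1 − 590/19209·(0.979900))/(1+590/19209) = 941/1000 ≈ 0.941000
step 3 [1.5y] zero: DF = P = 233/250 ≈ 0.932000
step 4 [2y] zero: DF = P = 4421/5000 ≈ 0.884200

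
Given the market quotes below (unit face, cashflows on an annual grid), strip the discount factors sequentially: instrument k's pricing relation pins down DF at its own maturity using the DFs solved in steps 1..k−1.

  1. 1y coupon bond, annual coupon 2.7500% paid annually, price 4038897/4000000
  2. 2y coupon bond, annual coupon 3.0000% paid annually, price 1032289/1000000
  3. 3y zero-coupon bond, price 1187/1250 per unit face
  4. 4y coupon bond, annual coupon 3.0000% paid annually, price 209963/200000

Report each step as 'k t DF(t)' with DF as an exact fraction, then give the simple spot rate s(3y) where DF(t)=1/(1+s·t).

step 1 [1y] bond c/1=11/400: DF=(4038897/4000000 − 11/400·(0))/(1+11/400) = 9827/10000 ≈ 0.982700
step 2 [2y] bond c/1=3/100: DF=(1032289/1000000 − 3/100·(0.982700))/(1+3/100) = 1217/1250 ≈ 0.973600
step 3 [3y] zero: DF = P = 1187/1250 ≈ 0.949600
step 4 [4y] bond c/1=3/100: DF=(209963/200000 − 3/100·(0.982700+0.973600+0.949600))/(1+3/100) = 4673/5000 ≈ 0.934600

1 1 9827/10000
2 2 1217/1250
3 3 1187/1250
4 4 4673/5000
s(3y) = (1/(1187/1250) − 1)/(3) = 21/1187 ≈ 1.7692%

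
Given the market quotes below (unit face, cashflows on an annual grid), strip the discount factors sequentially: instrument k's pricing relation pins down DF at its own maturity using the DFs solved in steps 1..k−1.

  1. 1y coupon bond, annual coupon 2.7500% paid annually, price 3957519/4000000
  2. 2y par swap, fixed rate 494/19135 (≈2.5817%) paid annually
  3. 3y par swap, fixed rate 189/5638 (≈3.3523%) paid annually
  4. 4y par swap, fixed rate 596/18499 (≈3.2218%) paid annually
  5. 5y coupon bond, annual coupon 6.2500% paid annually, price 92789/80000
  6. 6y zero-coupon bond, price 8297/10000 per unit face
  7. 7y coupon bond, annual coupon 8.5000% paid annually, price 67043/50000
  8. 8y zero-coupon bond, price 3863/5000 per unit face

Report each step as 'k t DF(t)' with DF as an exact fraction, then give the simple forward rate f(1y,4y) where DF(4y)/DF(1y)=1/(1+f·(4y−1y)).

1 1 9629/10000
2 2 4753/5000
3 3 1811/2000
4 4 1101/1250
5 5 437/500
6 6 8297/10000
7 7 13/16
8 8 3863/5000
f(1y,4y) = ((9629/10000)/(1101/1250) − 1)/(3) = 821/26424 ≈ 3.1070%

step 1 [1y] bond c/1=11/400: DF=(3957519/4000000 − 11/400·(0))/(1+11/400) = 9629/10000 ≈ 0.962900
step 2 [2y] swap r/1=494/19135: DF=(1 − 494/19135·(0.962900))/(1+494/19135) = 4753/5000 ≈ 0.950600
step 3 [3y] swap r/1=189/5638: DF=(1 − 189/5638·(0.962900+0.950600))/(1+189/5638) = 1811/2000 ≈ 0.905500
step 4 [4y] swap r/1=596/18499: DF=(1 − 596/18499·(0.962900+0.950600+0.905500))/(1+596/18499) = 1101/1250 ≈ 0.880800
step 5 [5y] bond c/1=1/16: DF=(92789/80000 − 1/16·(0.962900+0.950600+0.905500+0.880800))/(1+1/16) = 437/500 ≈ 0.874000
step 6 [6y] zero: DF = P = 8297/10000 ≈ 0.829700
step 7 [7y] bond c/1=17/200: DF=(67043/50000 − 17/200·(0.962900+0.950600+0.905500+0.880800+0.874000+0.829700))/(1+17/200) = 13/16 ≈ 0.812500
step 8 [8y] zero: DF = P = 3863/5000 ≈ 0.772600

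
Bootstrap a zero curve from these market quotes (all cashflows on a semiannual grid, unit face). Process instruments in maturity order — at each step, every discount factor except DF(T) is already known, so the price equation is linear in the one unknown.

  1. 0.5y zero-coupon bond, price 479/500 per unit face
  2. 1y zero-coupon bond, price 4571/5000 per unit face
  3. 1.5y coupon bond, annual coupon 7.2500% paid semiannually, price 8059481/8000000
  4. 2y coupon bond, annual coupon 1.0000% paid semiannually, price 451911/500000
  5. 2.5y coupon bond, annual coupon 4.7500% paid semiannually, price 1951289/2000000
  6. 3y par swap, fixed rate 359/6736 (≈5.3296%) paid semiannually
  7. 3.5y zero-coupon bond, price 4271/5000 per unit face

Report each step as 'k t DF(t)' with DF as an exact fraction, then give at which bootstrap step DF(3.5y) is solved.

step 1 [0.5y] zero: DF = P = 479/500 ≈ 0.958000
step 2 [1y] zero: DF = P = 4571/5000 ≈ 0.914200
step 3 [1.5y] bond c/2=29/800: DF=(8059481/8000000 − 29/800·(0.958000+0.914200))/(1+29/800) = 9067/10000 ≈ 0.906700
step 4 [2y] bond c/2=1/200: DF=(451911/500000 − 1/200·(0.958000+0.914200+0.906700))/(1+1/200) = 1771/2000 ≈ 0.885500
step 5 [2.5y] bond c/2=19/800: DF=(1951289/2000000 − 19/800·(0.958000+0.914200+0.906700+0.885500))/(1+19/800) = 217/250 ≈ 0.868000
step 6 [3y] swap r/2=359/13472: DF=(1 − 359/13472·(0.958000+0.914200+0.906700+0.885500+0.868000))/(1+359/13472) = 2141/2500 ≈ 0.856400
step 7 [3.5y] zero: DF = P = 4271/5000 ≈ 0.854200

1 1/2 479/500
2 1 4571/5000
3 3/2 9067/10000
4 2 1771/2000
5 5/2 217/250
6 3 2141/2500
7 7/2 4271/5000
DF(3.5y) is solved at step 7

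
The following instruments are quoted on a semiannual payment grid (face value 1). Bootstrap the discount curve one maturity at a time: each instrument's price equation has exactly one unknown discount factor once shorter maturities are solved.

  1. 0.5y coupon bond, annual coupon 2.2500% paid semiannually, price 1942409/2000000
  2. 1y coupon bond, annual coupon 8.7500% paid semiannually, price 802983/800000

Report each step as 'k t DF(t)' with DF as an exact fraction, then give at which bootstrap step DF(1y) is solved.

step 1 [0.5y] bond c/2=9/800: DF=(1942409/2000000 − 9/800·(0))/(1+9/800) = 2401/2500 ≈ 0.960400
step 2 [1y] bond c/2=7/160: DF=(802983/800000 − 7/160·(0.960400))/(1+7/160) = 4607/5000 ≈ 0.921400

1 1/2 2401/2500
2 1 4607/5000
DF(1y) is solved at step 2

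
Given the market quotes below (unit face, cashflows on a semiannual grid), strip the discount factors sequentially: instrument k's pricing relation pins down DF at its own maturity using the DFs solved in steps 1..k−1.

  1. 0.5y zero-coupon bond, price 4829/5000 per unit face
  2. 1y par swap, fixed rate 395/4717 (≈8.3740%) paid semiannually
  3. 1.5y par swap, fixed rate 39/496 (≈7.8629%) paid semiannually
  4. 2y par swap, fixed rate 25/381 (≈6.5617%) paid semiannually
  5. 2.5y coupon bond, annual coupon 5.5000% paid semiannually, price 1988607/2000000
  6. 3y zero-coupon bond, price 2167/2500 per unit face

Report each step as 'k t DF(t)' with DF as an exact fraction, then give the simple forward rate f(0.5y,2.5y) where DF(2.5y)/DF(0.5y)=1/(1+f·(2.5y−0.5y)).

1 1/2 4829/5000
2 1 921/1000
3 3/2 2227/2500
4 2 22/25
5 5/2 4349/5000
6 3 2167/2500
f(0.5y,2.5y) = ((4829/5000)/(4349/5000) − 1)/(2) = 240/4349 ≈ 5.5185%

step 1 [0.5y] zero: DF = P = 4829/5000 ≈ 0.965800
step 2 [1y] swap r/2=395/9434: DF=(1 − 395/9434·(0.965800))/(1+395/9434) = 921/1000 ≈ 0.921000
step 3 [1.5y] swap r/2=39/992: DF=(1 − 39/992·(0.965800+0.921000))/(1+39/992) = 2227/2500 ≈ 0.890800
step 4 [2y] swap r/2=25/762: DF=(1 − 25/762·(0.965800+0.921000+0.890800))/(1+25/762) = 22/25 ≈ 0.880000
step 5 [2.5y] bond c/2=11/400: DF=(1988607/2000000 − 11/400·(0.965800+0.921000+0.890800+0.880000))/(1+11/400) = 4349/5000 ≈ 0.869800
step 6 [3y] zero: DF = P = 2167/2500 ≈ 0.866800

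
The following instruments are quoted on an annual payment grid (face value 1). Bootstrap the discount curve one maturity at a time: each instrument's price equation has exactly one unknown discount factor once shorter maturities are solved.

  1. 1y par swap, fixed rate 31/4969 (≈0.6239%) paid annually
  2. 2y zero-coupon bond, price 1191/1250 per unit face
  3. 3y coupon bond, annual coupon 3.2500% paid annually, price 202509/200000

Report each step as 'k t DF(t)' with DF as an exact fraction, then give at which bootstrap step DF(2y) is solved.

1 1 4969/5000
2 2 1191/1250
3 3 4597/5000
DF(2y) is solved at step 2

step 1 [1y] swap r/1=31/4969: DF=(1 − 31/4969·(0))/(1+31/4969) = 4969/5000 ≈ 0.993800
step 2 [2y] zero: DF = P = 1191/1250 ≈ 0.952800
step 3 [3y] bond c/1=13/400: DF=(202509/200000 − 13/400·(0.993800+0.952800))/(1+13/400) = 4597/5000 ≈ 0.919400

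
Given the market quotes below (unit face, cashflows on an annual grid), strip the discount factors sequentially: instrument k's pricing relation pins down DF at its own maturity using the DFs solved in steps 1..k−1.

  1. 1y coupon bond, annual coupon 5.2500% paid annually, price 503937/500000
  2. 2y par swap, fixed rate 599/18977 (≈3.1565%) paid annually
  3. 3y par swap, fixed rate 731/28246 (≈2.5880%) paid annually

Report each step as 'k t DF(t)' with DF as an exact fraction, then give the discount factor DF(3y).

1 1 1197/1250
2 2 9401/10000
3 3 9269/10000
DF(3y) = 9269/10000 ≈ 0.926900

step 1 [1y] bond c/1=21/400: DF=(503937/500000 − 21/400·(0))/(1+21/400) = 1197/1250 ≈ 0.957600
step 2 [2y] swap r/1=599/18977: DF=(1 − 599/18977·(0.957600))/(1+599/18977) = 9401/10000 ≈ 0.940100
step 3 [3y] swap r/1=731/28246: DF=(1 − 731/28246·(0.957600+0.940100))/(1+731/28246) = 9269/10000 ≈ 0.926900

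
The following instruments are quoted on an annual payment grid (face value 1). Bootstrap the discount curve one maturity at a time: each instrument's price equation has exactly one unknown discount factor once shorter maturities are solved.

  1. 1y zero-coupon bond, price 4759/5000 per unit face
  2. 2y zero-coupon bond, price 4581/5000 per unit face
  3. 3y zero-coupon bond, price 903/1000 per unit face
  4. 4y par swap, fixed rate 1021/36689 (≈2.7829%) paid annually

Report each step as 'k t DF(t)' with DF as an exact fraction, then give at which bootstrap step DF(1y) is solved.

1 1 4759/5000
2 2 4581/5000
3 3 903/1000
4 4 8979/10000
DF(1y) is solved at step 1

step 1 [1y] zero: DF = P = 4759/5000 ≈ 0.951800
step 2 [2y] zero: DF = P = 4581/5000 ≈ 0.916200
step 3 [3y] zero: DF = P = 903/1000 ≈ 0.903000
step 4 [4y] swap r/1=1021/36689: DF=(1 − 1021/36689·(0.951800+0.916200+0.903000))/(1+1021/36689) = 8979/10000 ≈ 0.897900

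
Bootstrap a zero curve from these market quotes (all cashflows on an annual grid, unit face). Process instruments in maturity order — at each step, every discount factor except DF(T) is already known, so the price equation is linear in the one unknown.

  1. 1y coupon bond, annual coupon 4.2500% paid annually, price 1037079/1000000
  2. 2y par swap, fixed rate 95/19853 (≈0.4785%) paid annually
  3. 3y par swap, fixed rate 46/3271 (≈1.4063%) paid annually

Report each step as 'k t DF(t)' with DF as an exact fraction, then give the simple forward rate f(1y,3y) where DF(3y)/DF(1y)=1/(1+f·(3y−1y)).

1 1 2487/2500
2 2 1981/2000
3 3 4793/5000
f(1y,3y) = ((2487/2500)/(4793/5000) − 1)/(2) = 181/9586 ≈ 1.8882%

step 1 [1y] bond c/1=17/400: DF=(1037079/1000000 − 17/400·(0))/(1+17/400) = 2487/2500 ≈ 0.994800
step 2 [2y] swap r/1=95/19853: DF=(1 − 95/19853·(0.994800))/(1+95/19853) = 1981/2000 ≈ 0.990500
step 3 [3y] swap r/1=46/3271: DF=(1 − 46/3271·(0.994800+0.990500))/(1+46/3271) = 4793/5000 ≈ 0.958600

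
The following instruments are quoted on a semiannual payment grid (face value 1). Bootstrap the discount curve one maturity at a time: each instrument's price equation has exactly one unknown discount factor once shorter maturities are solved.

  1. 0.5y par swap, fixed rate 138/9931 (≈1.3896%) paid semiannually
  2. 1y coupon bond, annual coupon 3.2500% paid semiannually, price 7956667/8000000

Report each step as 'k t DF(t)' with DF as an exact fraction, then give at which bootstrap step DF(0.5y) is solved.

step 1 [0.5y] swap r/2=69/9931: DF=(1 − 69/9931·(0))/(1+69/9931) = 9931/10000 ≈ 0.993100
step 2 [1y] bond c/2=13/800: DF=(7956667/8000000 − 13/800·(0.993100))/(1+13/800) = 2407/2500 ≈ 0.962800

1 1/2 9931/10000
2 1 2407/2500
DF(0.5y) is solved at step 1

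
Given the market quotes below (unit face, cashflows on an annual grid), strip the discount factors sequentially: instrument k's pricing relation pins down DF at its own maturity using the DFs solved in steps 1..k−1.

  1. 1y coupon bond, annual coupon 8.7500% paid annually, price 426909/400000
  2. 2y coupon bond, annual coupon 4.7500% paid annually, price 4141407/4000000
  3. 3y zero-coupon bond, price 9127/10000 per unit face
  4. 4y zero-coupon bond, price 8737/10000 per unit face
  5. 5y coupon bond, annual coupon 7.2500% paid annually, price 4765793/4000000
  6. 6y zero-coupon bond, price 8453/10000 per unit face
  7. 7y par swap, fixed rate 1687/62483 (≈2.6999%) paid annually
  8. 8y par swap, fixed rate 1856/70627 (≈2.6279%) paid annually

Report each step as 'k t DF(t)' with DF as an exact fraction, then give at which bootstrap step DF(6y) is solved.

step 1 [1y] bond c/1=7/80: DF=(426909/400000 − 7/80·(0))/(1+7/80) = 4907/5000 ≈ 0.981400
step 2 [2y] bond c/1=19/400: DF=(4141407/4000000 − 19/400·(0.981400))/(1+19/400) = 9439/10000 ≈ 0.943900
step 3 [3y] zero: DF = P = 9127/10000 ≈ 0.912700
step 4 [4y] zero: DF = P = 8737/10000 ≈ 0.873700
step 5 [5y] bond c/1=29/400: DF=(4765793/4000000 − 29/400·(0.981400+0.943900+0.912700+0.873700))/(1+29/400) = 43/50 ≈ 0.860000
step 6 [6y] zero: DF = P = 8453/10000 ≈ 0.845300
step 7 [7y] swap r/1=1687/62483: DF=(1 − 1687/62483·(0.981400+0.943900+0.912700+0.873700+0.860000+0.845300))/(1+1687/62483) = 8313/10000 ≈ 0.831300
step 8 [8y] swap r/1=1856/70627: DF=(1 − 1856/70627·(0.981400+0.943900+0.912700+0.873700+0.860000+0.845300+0.831300))/(1+1856/70627) = 509/625 ≈ 0.814400

1 1 4907/5000
2 2 9439/10000
3 3 9127/10000
4 4 8737/10000
5 5 43/50
6 6 8453/10000
7 7 8313/10000
8 8 509/625
DF(6y) is solved at step 6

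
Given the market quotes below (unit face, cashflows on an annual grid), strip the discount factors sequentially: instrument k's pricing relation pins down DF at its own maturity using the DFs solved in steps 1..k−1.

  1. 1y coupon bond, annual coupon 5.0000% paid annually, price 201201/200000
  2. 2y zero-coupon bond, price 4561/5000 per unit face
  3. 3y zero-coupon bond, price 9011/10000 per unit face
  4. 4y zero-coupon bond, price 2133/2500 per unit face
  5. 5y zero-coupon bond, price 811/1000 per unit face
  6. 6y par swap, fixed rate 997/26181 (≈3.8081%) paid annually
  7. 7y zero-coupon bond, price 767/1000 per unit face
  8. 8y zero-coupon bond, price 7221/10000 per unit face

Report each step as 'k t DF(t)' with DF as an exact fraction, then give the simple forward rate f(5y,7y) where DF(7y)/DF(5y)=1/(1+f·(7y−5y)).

1 1 9581/10000
2 2 4561/5000
3 3 9011/10000
4 4 2133/2500
5 5 811/1000
6 6 4003/5000
7 7 767/1000
8 8 7221/10000
f(5y,7y) = ((811/1000)/(767/1000) − 1)/(2) = 22/767 ≈ 2.8683%

step 1 [1y] bond c/1=1/20: DF=(201201/200000 − 1/20·(0))/(1+1/20) = 9581/10000 ≈ 0.958100
step 2 [2y] zero: DF = P = 4561/5000 ≈ 0.912200
step 3 [3y] zero: DF = P = 9011/10000 ≈ 0.901100
step 4 [4y] zero: DF = P = 2133/2500 ≈ 0.853200
step 5 [5y] zero: DF = P = 811/1000 ≈ 0.811000
step 6 [6y] swap r/1=997/26181: DF=(1 − 997/26181·(0.958100+0.912200+0.901100+0.853200+0.811000))/(1+997/26181) = 4003/5000 ≈ 0.800600
step 7 [7y] zero: DF = P = 767/1000 ≈ 0.767000
step 8 [8y] zero: DF = P = 7221/10000 ≈ 0.722100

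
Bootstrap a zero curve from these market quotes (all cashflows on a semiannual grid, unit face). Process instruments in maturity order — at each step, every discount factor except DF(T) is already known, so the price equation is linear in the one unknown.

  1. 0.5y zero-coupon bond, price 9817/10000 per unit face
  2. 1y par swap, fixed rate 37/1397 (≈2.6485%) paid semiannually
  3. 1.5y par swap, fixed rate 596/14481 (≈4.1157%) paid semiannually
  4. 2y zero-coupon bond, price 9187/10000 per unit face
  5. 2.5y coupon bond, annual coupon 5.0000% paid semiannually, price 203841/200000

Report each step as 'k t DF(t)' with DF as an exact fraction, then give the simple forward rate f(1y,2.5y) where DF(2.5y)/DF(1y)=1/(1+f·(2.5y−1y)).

1 1/2 9817/10000
2 1 9741/10000
3 3/2 2351/2500
4 2 9187/10000
5 5/2 9013/10000
f(1y,2.5y) = ((9741/10000)/(9013/10000) − 1)/(3/2) = 1456/27039 ≈ 5.3848%

step 1 [0.5y] zero: DF = P = 9817/10000 ≈ 0.981700
step 2 [1y] swap r/2=37/2794: DF=(1 − 37/2794·(0.981700))/(1+37/2794) = 9741/10000 ≈ 0.974100
step 3 [1.5y] swap r/2=298/14481: DF=(1 − 298/14481·(0.981700+0.974100))/(1+298/14481) = 2351/2500 ≈ 0.940400
step 4 [2y] zero: DF = P = 9187/10000 ≈ 0.918700
step 5 [2.5y] bond c/2=1/40: DF=(203841/200000 − 1/40·(0.981700+0.974100+0.940400+0.918700))/(1+1/40) = 9013/10000 ≈ 0.901300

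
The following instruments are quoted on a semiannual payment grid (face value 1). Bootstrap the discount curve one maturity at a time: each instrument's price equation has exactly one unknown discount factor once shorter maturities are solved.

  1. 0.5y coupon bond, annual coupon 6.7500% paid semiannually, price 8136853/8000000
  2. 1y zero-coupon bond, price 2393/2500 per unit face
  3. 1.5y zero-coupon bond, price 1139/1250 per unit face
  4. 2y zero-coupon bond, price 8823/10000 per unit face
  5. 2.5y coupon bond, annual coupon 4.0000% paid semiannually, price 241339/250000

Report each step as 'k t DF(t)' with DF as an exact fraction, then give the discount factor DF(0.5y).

step 1 [0.5y] bond c/2=27/800: DF=(8136853/8000000 − 27/800·(0))/(1+27/800) = 9839/10000 ≈ 0.983900
step 2 [1y] zero: DF = P = 2393/2500 ≈ 0.957200
step 3 [1.5y] zero: DF = P = 1139/1250 ≈ 0.911200
step 4 [2y] zero: DF = P = 8823/10000 ≈ 0.882300
step 5 [2.5y] bond c/2=1/50: DF=(241339/250000 − 1/50·(0.983900+0.957200+0.911200+0.882300))/(1+1/50) = 2183/2500 ≈ 0.873200

1 1/2 9839/10000
2 1 2393/2500
3 3/2 1139/1250
4 2 8823/10000
5 5/2 2183/2500
DF(0.5y) = 9839/10000 ≈ 0.983900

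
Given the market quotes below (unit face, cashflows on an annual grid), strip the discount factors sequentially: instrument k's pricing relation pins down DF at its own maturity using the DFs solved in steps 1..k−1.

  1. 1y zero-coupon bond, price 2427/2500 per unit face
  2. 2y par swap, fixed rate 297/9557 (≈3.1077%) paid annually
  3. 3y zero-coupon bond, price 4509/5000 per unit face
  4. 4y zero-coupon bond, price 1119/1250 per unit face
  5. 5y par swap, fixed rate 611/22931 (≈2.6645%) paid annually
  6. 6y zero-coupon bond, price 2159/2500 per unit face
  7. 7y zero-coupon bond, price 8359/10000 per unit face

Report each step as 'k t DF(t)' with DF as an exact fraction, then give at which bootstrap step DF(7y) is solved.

step 1 [1y] zero: DF = P = 2427/2500 ≈ 0.970800
step 2 [2y] swap r/1=297/9557: DF=(1 − 297/9557·(0.970800))/(1+297/9557) = 4703/5000 ≈ 0.940600
step 3 [3y] zero: DF = P = 4509/5000 ≈ 0.901800
step 4 [4y] zero: DF = P = 1119/1250 ≈ 0.895200
step 5 [5y] swap r/1=611/22931: DF=(1 − 611/22931·(0.970800+0.940600+0.901800+0.895200))/(1+611/22931) = 4389/5000 ≈ 0.877800
step 6 [6y] zero: DF = P = 2159/2500 ≈ 0.863600
step 7 [7y] zero: DF = P = 8359/10000 ≈ 0.835900

1 1 2427/2500
2 2 4703/5000
3 3 4509/5000
4 4 1119/1250
5 5 4389/5000
6 6 2159/2500
7 7 8359/10000
DF(7y) is solved at step 7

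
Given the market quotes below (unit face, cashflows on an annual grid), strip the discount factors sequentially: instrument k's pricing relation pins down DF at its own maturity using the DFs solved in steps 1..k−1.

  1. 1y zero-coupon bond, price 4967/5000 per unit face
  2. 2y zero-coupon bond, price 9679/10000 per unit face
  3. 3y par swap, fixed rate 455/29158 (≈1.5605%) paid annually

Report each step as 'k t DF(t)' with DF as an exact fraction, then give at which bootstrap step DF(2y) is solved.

step 1 [1y] zero: DF = P = 4967/5000 ≈ 0.993400
step 2 [2y] zero: DF = P = 9679/10000 ≈ 0.967900
step 3 [3y] swap r/1=455/29158: DF=(1 − 455/29158·(0.993400+0.967900))/(1+455/29158) = 1909/2000 ≈ 0.954500

1 1 4967/5000
2 2 9679/10000
3 3 1909/2000
DF(2y) is solved at step 2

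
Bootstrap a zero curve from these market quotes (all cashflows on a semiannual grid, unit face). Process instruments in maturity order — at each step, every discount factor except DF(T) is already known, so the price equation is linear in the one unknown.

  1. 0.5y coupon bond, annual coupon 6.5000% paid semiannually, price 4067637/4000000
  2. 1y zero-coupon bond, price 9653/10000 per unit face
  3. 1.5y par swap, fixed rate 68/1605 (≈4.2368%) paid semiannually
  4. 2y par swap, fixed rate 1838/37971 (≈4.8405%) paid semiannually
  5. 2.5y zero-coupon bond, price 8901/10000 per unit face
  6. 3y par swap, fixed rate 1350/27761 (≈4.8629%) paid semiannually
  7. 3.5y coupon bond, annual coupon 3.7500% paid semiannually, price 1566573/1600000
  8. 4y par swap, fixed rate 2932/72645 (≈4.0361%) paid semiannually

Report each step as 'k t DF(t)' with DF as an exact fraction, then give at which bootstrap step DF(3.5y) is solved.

step 1 [0.5y] bond c/2=13/400: DF=(4067637/4000000 − 13/400·(0))/(1+13/400) = 9849/10000 ≈ 0.984900
step 2 [1y] zero: DF = P = 9653/10000 ≈ 0.965300
step 3 [1.5y] swap r/2=34/1605: DF=(1 − 34/1605·(0.984900+0.965300))/(1+34/1605) = 2347/2500 ≈ 0.938800
step 4 [2y] swap r/2=919/37971: DF=(1 − 919/37971·(0.984900+0.965300+0.938800))/(1+919/37971) = 9081/10000 ≈ 0.908100
step 5 [2.5y] zero: DF = P = 8901/10000 ≈ 0.890100
step 6 [3y] swap r/2=675/27761: DF=(1 − 675/27761·(0.984900+0.965300+0.938800+0.908100+0.890100))/(1+675/27761) = 173/200 ≈ 0.865000
step 7 [3.5y] bond c/2=3/160: DF=(1566573/1600000 − 3/160·(0.984900+0.965300+0.938800+0.908100+0.890100+0.865000))/(1+3/160) = 8589/10000 ≈ 0.858900
step 8 [4y] swap r/2=1466/72645: DF=(1 − 1466/72645·(0.984900+0.965300+0.938800+0.908100+0.890100+0.865000+0.858900))/(1+1466/72645) = 4267/5000 ≈ 0.853400

1 1/2 9849/10000
2 1 9653/10000
3 3/2 2347/2500
4 2 9081/10000
5 5/2 8901/10000
6 3 173/200
7 7/2 8589/10000
8 4 4267/5000
DF(3.5y) is solved at step 7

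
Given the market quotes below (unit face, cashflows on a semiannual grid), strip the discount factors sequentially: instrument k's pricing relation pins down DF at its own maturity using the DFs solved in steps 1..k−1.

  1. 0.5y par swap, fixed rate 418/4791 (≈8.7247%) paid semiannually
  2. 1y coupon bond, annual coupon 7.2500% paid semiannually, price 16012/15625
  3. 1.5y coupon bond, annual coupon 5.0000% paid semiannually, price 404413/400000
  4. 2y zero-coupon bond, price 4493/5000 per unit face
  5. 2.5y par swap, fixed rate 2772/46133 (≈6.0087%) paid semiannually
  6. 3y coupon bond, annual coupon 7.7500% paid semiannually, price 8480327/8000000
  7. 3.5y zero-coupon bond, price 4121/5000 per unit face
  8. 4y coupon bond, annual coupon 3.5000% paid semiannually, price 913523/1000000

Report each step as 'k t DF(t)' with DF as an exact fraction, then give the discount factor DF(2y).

step 1 [0.5y] swap r/2=209/4791: DF=(1 − 209/4791·(0))/(1+209/4791) = 4791/5000 ≈ 0.958200
step 2 [1y] bond c/2=29/800: DF=(16012/15625 − 29/800·(0.958200))/(1+29/800) = 4777/5000 ≈ 0.955400
step 3 [1.5y] bond c/2=1/40: DF=(404413/400000 − 1/40·(0.958200+0.955400))/(1+1/40) = 9397/10000 ≈ 0.939700
step 4 [2y] zero: DF = P = 4493/5000 ≈ 0.898600
step 5 [2.5y] swap r/2=1386/46133: DF=(1 − 1386/46133·(0.958200+0.955400+0.939700+0.898600))/(1+1386/46133) = 4307/5000 ≈ 0.861400
step 6 [3y] bond c/2=31/800: DF=(8480327/8000000 − 31/800·(0.958200+0.955400+0.939700+0.898600+0.861400))/(1+31/800) = 2121/2500 ≈ 0.848400
step 7 [3.5y] zero: DF = P = 4121/5000 ≈ 0.824200
step 8 [4y] bond c/2=7/400: DF=(913523/1000000 − 7/400·(0.958200+0.955400+0.939700+0.898600+0.861400+0.848400+0.824200))/(1+7/400) = 7897/10000 ≈ 0.789700

1 1/2 4791/5000
2 1 4777/5000
3 3/2 9397/10000
4 2 4493/5000
5 5/2 4307/5000
6 3 2121/2500
7 7/2 4121/5000
8 4 7897/10000
DF(2y) = 4493/5000 ≈ 0.898600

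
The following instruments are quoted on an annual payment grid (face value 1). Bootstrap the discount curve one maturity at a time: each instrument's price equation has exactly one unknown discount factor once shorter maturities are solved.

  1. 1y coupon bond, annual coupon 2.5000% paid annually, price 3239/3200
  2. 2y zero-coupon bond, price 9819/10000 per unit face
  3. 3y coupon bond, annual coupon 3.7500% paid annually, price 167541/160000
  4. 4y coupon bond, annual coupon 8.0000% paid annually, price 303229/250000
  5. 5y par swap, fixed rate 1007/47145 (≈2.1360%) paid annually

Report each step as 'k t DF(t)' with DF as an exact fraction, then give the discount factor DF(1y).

step 1 [1y] bond c/1=1/40: DF=(3239/3200 − 1/40·(0))/(1+1/40) = 79/80 ≈ 0.987500
step 2 [2y] zero: DF = P = 9819/10000 ≈ 0.981900
step 3 [3y] bond c/1=3/80: DF=(167541/160000 − 3/80·(0.987500+0.981900))/(1+3/80) = 9381/10000 ≈ 0.938100
step 4 [4y] bond c/1=2/25: DF=(303229/250000 − 2/25·(0.987500+0.981900+0.938100))/(1+2/25) = 9077/10000 ≈ 0.907700
step 5 [5y] swap r/1=1007/47145: DF=(1 − 1007/47145·(0.987500+0.981900+0.938100+0.907700))/(1+1007/47145) = 8993/10000 ≈ 0.899300

1 1 79/80
2 2 9819/10000
3 3 9381/10000
4 4 9077/10000
5 5 8993/10000
DF(1y) = 79/80 ≈ 0.987500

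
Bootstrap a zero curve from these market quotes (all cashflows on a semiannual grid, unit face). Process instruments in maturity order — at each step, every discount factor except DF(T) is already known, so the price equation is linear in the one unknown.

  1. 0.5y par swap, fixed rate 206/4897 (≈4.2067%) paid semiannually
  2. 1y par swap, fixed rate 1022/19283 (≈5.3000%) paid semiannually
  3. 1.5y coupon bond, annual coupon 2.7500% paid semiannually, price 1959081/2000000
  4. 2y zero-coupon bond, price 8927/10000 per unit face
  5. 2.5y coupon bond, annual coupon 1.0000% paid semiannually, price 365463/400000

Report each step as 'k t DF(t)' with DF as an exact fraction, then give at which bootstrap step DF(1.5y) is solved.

1 1/2 4897/5000
2 1 9489/10000
3 3/2 9401/10000
4 2 8927/10000
5 5/2 1113/1250
DF(1.5y) is solved at step 3

step 1 [0.5y] swap r/2=103/4897: DF=(1 − 103/4897·(0))/(1+103/4897) = 4897/5000 ≈ 0.979400
step 2 [1y] swap r/2=511/19283: DF=(1 − 511/19283·(0.979400))/(1+511/19283) = 9489/10000 ≈ 0.948900
step 3 [1.5y] bond c/2=11/800: DF=(1959081/2000000 − 11/800·(0.979400+0.948900))/(1+11/800) = 9401/10000 ≈ 0.940100
step 4 [2y] zero: DF = P = 8927/10000 ≈ 0.892700
step 5 [2.5y] bond c/2=1/200: DF=(365463/400000 − 1/200·(0.979400+0.948900+0.940100+0.892700))/(1+1/200) = 1113/1250 ≈ 0.890400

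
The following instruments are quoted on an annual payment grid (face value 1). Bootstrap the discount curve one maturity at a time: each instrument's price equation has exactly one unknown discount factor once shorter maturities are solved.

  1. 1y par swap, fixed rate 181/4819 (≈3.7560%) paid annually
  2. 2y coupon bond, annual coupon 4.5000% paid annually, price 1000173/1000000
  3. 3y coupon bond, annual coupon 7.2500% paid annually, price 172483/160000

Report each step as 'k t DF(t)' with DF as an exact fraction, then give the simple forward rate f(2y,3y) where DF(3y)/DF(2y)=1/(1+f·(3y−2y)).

1 1 4819/5000
2 2 2289/2500
3 3 8781/10000
f(2y,3y) = ((2289/2500)/(8781/10000) − 1)/(1) = 125/2927 ≈ 4.2706%

step 1 [1y] swap r/1=181/4819: DF=(1 − 181/4819·(0))/(1+181/4819) = 4819/5000 ≈ 0.963800
step 2 [2y] bond c/1=9/200: DF=(1000173/1000000 − 9/200·(0.963800))/(1+9/200) = 2289/2500 ≈ 0.915600
step 3 [3y] bond c/1=29/400: DF=(172483/160000 − 29/400·(0.963800+0.915600))/(1+29/400) = 8781/10000 ≈ 0.878100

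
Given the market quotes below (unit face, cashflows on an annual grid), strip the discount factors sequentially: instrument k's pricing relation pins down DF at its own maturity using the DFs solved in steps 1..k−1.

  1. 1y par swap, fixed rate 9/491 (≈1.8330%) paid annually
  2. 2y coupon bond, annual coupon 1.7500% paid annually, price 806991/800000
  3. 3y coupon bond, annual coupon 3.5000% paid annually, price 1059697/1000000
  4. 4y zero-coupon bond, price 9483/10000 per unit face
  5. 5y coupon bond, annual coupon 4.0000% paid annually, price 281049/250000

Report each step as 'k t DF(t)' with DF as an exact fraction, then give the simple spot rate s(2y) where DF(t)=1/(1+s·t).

1 1 491/500
2 2 1949/2000
3 3 9577/10000
4 4 9483/10000
5 5 2331/2500
s(2y) = (1/(1949/2000) − 1)/(2) = 51/3898 ≈ 1.3084%

step 1 [1y] swap r/1=9/491: DF=(1 − 9/491·(0))/(1+9/491) = 491/500 ≈ 0.982000
step 2 [2y] bond c/1=7/400: DF=(806991/800000 − 7/400·(0.982000))/(1+7/400) = 1949/2000 ≈ 0.974500
step 3 [3y] bond c/1=7/200: DF=(1059697/1000000 − 7/200·(0.982000+0.974500))/(1+7/200) = 9577/10000 ≈ 0.957700
step 4 [4y] zero: DF = P = 9483/10000 ≈ 0.948300
step 5 [5y] bond c/1=1/25: DF=(281049/250000 − 1/25·(0.982000+0.974500+0.957700+0.948300))/(1+1/25) = 2331/2500 ≈ 0.932400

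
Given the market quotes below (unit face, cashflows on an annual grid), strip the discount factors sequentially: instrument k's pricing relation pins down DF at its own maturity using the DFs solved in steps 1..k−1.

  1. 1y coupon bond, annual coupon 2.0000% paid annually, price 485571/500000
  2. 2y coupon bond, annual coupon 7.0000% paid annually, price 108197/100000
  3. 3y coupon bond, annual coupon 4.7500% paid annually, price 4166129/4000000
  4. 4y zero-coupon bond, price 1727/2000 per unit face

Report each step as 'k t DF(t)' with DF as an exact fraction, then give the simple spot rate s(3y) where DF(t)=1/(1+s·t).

1 1 9521/10000
2 2 9489/10000
3 3 9081/10000
4 4 1727/2000
s(3y) = (1/(9081/10000) − 1)/(3) = 919/27243 ≈ 3.3733%

step 1 [1y] bond c/1=1/50: DF=(485571/500000 − 1/50·(0))/(1+1/50) = 9521/10000 ≈ 0.952100
step 2 [2y] bond c/1=7/100: DF=(108197/100000 − 7/100·(0.952100))/(1+7/100) = 9489/10000 ≈ 0.948900
step 3 [3y] bond c/1=19/400: DF=(4166129/4000000 − 19/400·(0.952100+0.948900))/(1+19/400) = 9081/10000 ≈ 0.908100
step 4 [4y] zero: DF = P = 1727/2000 ≈ 0.863500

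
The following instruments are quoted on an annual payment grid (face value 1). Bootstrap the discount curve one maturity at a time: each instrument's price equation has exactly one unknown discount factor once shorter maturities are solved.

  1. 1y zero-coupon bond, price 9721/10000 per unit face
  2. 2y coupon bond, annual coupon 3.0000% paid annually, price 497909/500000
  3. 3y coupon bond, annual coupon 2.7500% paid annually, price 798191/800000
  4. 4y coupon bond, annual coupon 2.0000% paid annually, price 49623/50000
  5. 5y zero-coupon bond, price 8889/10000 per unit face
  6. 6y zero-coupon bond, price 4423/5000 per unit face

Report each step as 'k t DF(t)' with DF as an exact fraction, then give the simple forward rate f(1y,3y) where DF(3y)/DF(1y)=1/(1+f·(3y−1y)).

1 1 9721/10000
2 2 1877/2000
3 3 9199/10000
4 4 367/400
5 5 8889/10000
6 6 4423/5000
f(1y,3y) = ((9721/10000)/(9199/10000) − 1)/(2) = 261/9199 ≈ 2.8373%

step 1 [1y] zero: DF = P = 9721/10000 ≈ 0.972100
step 2 [2y] bond c/1=3/100: DF=(497909/500000 − 3/100·(0.972100))/(1+3/100) = 1877/2000 ≈ 0.938500
step 3 [3y] bond c/1=11/400: DF=(798191/800000 − 11/400·(0.972100+0.938500))/(1+11/400) = 9199/10000 ≈ 0.919900
step 4 [4y] bond c/1=1/50: DF=(49623/50000 − 1/50·(0.972100+0.938500+0.919900))/(1+1/50) = 367/400 ≈ 0.917500
step 5 [5y] zero: DF = P = 8889/10000 ≈ 0.888900
step 6 [6y] zero: DF = P = 4423/5000 ≈ 0.884600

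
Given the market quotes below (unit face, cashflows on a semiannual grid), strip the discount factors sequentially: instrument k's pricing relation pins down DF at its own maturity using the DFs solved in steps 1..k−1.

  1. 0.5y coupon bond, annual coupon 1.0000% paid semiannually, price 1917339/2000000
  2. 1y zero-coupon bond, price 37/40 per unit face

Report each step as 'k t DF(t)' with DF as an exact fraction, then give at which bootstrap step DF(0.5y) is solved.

step 1 [0.5y] bond c/2=1/200: DF=(1917339/2000000 − 1/200·(0))/(1+1/200) = 9539/10000 ≈ 0.953900
step 2 [1y] zero: DF = P = 37/40 ≈ 0.925000

1 1/2 9539/10000
2 1 37/40
DF(0.5y) is solved at step 1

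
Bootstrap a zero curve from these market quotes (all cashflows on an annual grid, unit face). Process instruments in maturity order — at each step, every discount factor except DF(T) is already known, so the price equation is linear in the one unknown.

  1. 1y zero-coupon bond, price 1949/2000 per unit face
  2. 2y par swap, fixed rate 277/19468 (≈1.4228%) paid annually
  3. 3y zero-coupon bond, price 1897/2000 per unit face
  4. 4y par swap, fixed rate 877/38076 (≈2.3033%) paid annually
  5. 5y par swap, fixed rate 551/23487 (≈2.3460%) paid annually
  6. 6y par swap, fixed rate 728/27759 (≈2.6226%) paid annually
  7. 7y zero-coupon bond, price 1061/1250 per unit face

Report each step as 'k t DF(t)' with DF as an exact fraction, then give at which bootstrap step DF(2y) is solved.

1 1 1949/2000
2 2 9723/10000
3 3 1897/2000
4 4 9123/10000
5 5 4449/5000
6 6 534/625
7 7 1061/1250
DF(2y) is solved at step 2

step 1 [1y] zero: DF = P = 1949/2000 ≈ 0.974500
step 2 [2y] swap r/1=277/19468: DF=(1 − 277/19468·(0.974500))/(1+277/19468) = 9723/10000 ≈ 0.972300
step 3 [3y] zero: DF = P = 1897/2000 ≈ 0.948500
step 4 [4y] swap r/1=877/38076: DF=(1 − 877/38076·(0.974500+0.972300+0.948500))/(1+877/38076) = 9123/10000 ≈ 0.912300
step 5 [5y] swap r/1=551/23487: DF=(1 − 551/23487·(0.974500+0.972300+0.948500+0.912300))/(1+551/23487) = 4449/5000 ≈ 0.889800
step 6 [6y] swap r/1=728/27759: DF=(1 − 728/27759·(0.974500+0.972300+0.948500+0.912300+0.889800))/(1+728/27759) = 534/625 ≈ 0.854400
step 7 [7y] zero: DF = P = 1061/1250 ≈ 0.848800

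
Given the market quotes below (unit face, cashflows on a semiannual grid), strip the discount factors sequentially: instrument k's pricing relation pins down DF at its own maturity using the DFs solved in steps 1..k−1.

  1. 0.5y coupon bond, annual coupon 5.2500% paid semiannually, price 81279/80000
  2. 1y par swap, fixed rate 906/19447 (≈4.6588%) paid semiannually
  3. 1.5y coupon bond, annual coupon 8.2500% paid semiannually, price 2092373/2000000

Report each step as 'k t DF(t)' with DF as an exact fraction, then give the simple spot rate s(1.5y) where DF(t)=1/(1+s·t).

step 1 [0.5y] bond c/2=21/800: DF=(81279/80000 − 21/800·(0))/(1+21/800) = 99/100 ≈ 0.990000
step 2 [1y] swap r/2=453/19447: DF=(1 − 453/19447·(0.990000))/(1+453/19447) = 9547/10000 ≈ 0.954700
step 3 [1.5y] bond c/2=33/800: DF=(2092373/2000000 − 33/800·(0.990000+0.954700))/(1+33/800) = 9277/10000 ≈ 0.927700

1 1/2 99/100
2 1 9547/10000
3 3/2 9277/10000
s(1.5y) = (1/(9277/10000) − 1)/(3/2) = 482/9277 ≈ 5.1956%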